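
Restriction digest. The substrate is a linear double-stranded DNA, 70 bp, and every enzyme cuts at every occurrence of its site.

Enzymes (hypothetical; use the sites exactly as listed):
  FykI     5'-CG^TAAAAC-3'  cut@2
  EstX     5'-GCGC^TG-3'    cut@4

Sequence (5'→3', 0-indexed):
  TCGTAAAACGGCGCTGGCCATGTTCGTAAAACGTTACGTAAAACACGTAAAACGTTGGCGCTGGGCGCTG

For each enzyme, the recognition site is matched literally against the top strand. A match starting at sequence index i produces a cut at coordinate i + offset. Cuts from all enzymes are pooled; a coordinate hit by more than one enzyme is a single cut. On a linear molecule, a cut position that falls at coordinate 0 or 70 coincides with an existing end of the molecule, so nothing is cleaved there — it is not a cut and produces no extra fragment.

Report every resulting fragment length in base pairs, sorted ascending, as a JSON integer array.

Site scan:
  FykI CGTAAAAC/2: at [1, 24, 36, 45] ⇒ [3, 26, 38, 47]
  EstX GCGCTG/4: at [10, 57, 64] ⇒ [14, 61, 68]

All cut coordinates (distinct, sorted): [3, 14, 26, 38, 47, 61, 68]

Fragments:
  [0,3): 3 bp
  [3,14): 11 bp
  [14,26): 12 bp
  [26,38): 12 bp
  [38,47): 9 bp
  [47,61): 14 bp
  [61,68): 7 bp
  [68,70): 2 bp

[2,3,7,9,11,12,12,14]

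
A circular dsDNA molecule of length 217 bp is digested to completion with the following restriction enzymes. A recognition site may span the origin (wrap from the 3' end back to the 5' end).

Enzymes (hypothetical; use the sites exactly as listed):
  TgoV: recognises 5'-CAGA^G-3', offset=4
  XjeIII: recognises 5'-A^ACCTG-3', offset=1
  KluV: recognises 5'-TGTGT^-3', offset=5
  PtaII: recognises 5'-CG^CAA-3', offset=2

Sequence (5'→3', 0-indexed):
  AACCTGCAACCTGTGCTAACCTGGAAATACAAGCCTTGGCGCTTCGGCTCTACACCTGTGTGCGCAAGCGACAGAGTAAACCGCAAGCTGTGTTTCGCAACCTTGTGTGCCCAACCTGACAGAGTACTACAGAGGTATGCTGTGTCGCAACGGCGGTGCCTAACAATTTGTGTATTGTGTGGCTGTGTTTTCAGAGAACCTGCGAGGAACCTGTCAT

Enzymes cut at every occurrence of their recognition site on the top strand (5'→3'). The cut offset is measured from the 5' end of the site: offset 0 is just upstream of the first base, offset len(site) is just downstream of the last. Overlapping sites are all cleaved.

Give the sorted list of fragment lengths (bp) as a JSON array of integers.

Scan for sites:
  TgoV CAGAG/4: at [71, 119, 129, 191] ⇒ [75, 123, 133, 195]
  XjeIII AACCTG/1: at [0, 7, 17, 112, 196, 207] ⇒ [1, 8, 18, 113, 197, 208]
  KluV TGTGT/5: at [56, 88, 103, 140, 168, 175, 183] ⇒ [61, 93, 108, 145, 173, 180, 188]
  PtaII CGCAA/2: at [62, 81, 95, 145] ⇒ [64, 83, 97, 147]

All cut coordinates (distinct, sorted): [1, 8, 18, 61, 64, 75, 83, 93, 97, 108, 113, 123, 133, 145, 147, 173, 180, 188, 195, 197, 208]

Fragments:
  1→8: 7 bp
  8→18: 10 bp
  18→61: 43 bp
  61→64: 3 bp
  64→75: 11 bp
  75→83: 8 bp
  83→93: 10 bp
  93→97: 4 bp
  97→108: 11 bp
  108→113: 5 bp
  113→123: 10 bp
  123→133: 10 bp
  133→145: 12 bp
  145→147: 2 bp
  147→173: 26 bp
  173→180: 7 bp
  180→188: 8 bp
  188→195: 7 bp
  195→197: 2 bp
  197→208: 11 bp
  208→1 (wrap): 217-208+1 = 10 bp

[2,2,3,4,5,7,7,7,8,8,10,10,10,10,10,11,11,11,12,26,43]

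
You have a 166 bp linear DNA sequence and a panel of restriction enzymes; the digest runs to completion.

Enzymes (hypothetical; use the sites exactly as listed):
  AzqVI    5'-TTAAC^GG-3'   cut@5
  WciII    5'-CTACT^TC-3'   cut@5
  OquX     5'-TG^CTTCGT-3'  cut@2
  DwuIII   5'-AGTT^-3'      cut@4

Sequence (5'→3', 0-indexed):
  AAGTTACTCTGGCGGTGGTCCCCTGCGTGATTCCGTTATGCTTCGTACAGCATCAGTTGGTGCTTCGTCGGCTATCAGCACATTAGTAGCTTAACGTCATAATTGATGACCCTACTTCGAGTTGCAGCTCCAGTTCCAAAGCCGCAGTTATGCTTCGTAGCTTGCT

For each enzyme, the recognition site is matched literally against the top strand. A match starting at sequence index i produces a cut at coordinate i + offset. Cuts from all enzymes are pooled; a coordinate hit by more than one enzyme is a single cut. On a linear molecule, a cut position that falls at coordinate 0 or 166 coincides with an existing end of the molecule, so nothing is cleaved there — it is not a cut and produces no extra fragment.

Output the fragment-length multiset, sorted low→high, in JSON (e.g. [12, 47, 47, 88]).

[3,4,5,7,12,14,14,18,35,54]

Scan for sites:
  AzqVI (TTAACGG, off=5): no sites
  WciII CTACTTC/5: at [111] ⇒ [116]
  OquX TGCTTCGT/2: at [38, 60, 150] ⇒ [40, 62, 152]
  DwuIII AGTT/4: at [1, 54, 119, 131, 145] ⇒ [5, 58, 123, 135, 149]

Pooled cuts: [5, 40, 58, 62, 116, 123, 135, 149, 152]

Fragments:
  [0,5): 5 bp
  [5,40): 35 bp
  [40,58): 18 bp
  [58,62): 4 bp
  [62,116): 54 bp
  [116,123): 7 bp
  [123,135): 12 bp
  [135,149): 14 bp
  [149,152): 3 bp
  [152,166): 14 bp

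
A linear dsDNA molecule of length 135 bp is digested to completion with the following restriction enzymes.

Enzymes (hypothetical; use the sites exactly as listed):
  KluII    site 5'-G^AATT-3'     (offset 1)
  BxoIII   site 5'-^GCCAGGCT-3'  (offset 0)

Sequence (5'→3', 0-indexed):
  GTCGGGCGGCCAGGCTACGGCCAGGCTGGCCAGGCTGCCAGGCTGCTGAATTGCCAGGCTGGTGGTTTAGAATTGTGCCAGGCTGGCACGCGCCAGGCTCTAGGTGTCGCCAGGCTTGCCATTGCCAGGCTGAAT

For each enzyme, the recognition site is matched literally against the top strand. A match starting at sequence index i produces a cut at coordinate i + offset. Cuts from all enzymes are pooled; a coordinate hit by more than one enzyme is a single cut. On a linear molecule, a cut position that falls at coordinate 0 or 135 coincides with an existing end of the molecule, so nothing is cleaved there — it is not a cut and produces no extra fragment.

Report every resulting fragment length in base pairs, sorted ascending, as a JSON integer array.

Scan for sites:
  KluII GAATT/1: at [47, 69] ⇒ [48, 70]
  BxoIII GCCAGGCT/0: at [8, 19, 28, 36, 52, 76, 91, 108, 123] ⇒ [8, 19, 28, 36, 52, 76, 91, 108, 123]

All cut coordinates (distinct, sorted): [8, 19, 28, 36, 48, 52, 70, 76, 91, 108, 123]

Fragments:
  [0,8): 8 bp
  [8,19): 11 bp
  [19,28): 9 bp
  [28,36): 8 bp
  [36,48): 12 bp
  [48,52): 4 bp
  [52,70): 18 bp
  [70,76): 6 bp
  [76,91): 15 bp
  [91,108): 17 bp
  [108,123): 15 bp
  [123,135): 12 bp

[4,6,8,8,9,11,12,12,15,15,17,18]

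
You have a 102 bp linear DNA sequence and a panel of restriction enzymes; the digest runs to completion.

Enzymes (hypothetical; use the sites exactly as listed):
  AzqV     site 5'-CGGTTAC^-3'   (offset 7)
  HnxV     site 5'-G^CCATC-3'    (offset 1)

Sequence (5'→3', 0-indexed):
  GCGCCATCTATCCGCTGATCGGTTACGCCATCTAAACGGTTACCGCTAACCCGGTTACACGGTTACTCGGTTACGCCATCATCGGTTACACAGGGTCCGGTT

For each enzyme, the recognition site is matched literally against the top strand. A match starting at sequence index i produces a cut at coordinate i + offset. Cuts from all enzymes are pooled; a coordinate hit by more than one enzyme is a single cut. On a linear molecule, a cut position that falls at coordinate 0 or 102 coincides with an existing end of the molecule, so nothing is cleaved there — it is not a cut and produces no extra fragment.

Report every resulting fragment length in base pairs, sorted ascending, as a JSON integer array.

[1,1,3,8,8,13,14,15,16,23]

Site scan:
  AzqV (CGGTTAC, off=7): starts [19, 36, 51, 59, 67, 82] → cuts [26, 43, 58, 66, 74, 89]
  HnxV (GCCATC, off=1): starts [2, 26, 74] → cuts [3, 27, 75]

Pooled cuts: [3, 26, 27, 43, 58, 66, 74, 75, 89]

Fragments:
  [0,3): 3 bp
  [3,26): 23 bp
  [26,27): 1 bp
  [27,43): 16 bp
  [43,58): 15 bp
  [58,66): 8 bp
  [66,74): 8 bp
  [74,75): 1 bp
  [75,89): 14 bp
  [89,102): 13 bp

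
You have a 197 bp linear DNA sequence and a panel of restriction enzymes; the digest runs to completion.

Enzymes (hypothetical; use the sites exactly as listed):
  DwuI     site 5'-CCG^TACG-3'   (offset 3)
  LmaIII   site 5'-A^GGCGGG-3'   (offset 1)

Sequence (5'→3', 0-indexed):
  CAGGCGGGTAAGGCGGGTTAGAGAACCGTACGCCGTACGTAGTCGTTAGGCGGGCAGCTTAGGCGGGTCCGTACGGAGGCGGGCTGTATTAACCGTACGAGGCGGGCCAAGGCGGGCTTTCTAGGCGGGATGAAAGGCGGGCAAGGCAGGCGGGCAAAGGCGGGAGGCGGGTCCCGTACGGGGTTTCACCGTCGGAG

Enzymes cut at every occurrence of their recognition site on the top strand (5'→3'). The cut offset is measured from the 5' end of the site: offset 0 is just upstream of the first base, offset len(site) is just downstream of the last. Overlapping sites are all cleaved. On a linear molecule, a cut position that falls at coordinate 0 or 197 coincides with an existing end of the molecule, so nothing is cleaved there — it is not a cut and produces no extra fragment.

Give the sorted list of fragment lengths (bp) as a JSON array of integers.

[2,5,6,7,7,9,10,10,10,11,12,13,13,13,13,17,18,21]

Site scan:
  DwuI CCGTACG/3: at [25, 32, 68, 92, 173] ⇒ [28, 35, 71, 95, 176]
  LmaIII AGGCGGG/1: at [1, 10, 47, 60, 76, 99, 109, 122, 134, 147, 157, 164] ⇒ [2, 11, 48, 61, 77, 100, 110, 123, 135, 148, 158, 165]

Pooled cuts: [2, 11, 28, 35, 48, 61, 71, 77, 95, 100, 110, 123, 135, 148, 158, 165, 176]

Fragments:
  [0,2): 2 bp
  [2,11): 9 bp
  [11,28): 17 bp
  [28,35): 7 bp
  [35,48): 13 bp
  [48,61): 13 bp
  [61,71): 10 bp
  [71,77): 6 bp
  [77,95): 18 bp
  [95,100): 5 bp
  [100,110): 10 bp
  [110,123): 13 bp
  [123,135): 12 bp
  [135,148): 13 bp
  [148,158): 10 bp
  [158,165): 7 bp
  [165,176): 11 bp
  [176,197): 21 bp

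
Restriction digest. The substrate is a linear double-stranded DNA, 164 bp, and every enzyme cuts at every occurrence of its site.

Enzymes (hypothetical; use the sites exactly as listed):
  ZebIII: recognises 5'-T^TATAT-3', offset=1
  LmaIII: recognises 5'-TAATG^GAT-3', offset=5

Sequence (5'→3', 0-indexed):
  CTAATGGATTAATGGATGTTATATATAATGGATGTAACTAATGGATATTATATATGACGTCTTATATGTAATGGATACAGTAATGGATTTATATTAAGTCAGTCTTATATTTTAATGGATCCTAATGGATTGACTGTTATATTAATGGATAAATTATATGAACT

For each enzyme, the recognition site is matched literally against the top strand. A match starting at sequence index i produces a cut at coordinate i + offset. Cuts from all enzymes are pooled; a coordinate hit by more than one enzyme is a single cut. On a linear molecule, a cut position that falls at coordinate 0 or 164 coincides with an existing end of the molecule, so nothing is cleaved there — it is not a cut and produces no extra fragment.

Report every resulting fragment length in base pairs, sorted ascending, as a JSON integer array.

[4,5,5,6,7,8,10,10,10,10,11,11,12,12,13,14,16]

Scan for sites:
  ZebIII TTATAT/1: at [18, 47, 61, 88, 104, 136, 153] ⇒ [19, 48, 62, 89, 105, 137, 154]
  LmaIII TAATGGAT/5: at [1, 9, 25, 38, 68, 80, 112, 122, 142] ⇒ [6, 14, 30, 43, 73, 85, 117, 127, 147]

Pooled cuts: [6, 14, 19, 30, 43, 48, 62, 73, 85, 89, 105, 117, 127, 137, 147, 154]

Fragment lengths:
  [0,6): 6 bp
  [6,14): 8 bp
  [14,19): 5 bp
  [19,30): 11 bp
  [30,43): 13 bp
  [43,48): 5 bp
  [48,62): 14 bp
  [62,73): 11 bp
  [73,85): 12 bp
  [85,89): 4 bp
  [89,105): 16 bp
  [105,117): 12 bp
  [117,127): 10 bp
  [127,137): 10 bp
  [137,147): 10 bp
  [147,154): 7 bp
  [154,164): 10 bp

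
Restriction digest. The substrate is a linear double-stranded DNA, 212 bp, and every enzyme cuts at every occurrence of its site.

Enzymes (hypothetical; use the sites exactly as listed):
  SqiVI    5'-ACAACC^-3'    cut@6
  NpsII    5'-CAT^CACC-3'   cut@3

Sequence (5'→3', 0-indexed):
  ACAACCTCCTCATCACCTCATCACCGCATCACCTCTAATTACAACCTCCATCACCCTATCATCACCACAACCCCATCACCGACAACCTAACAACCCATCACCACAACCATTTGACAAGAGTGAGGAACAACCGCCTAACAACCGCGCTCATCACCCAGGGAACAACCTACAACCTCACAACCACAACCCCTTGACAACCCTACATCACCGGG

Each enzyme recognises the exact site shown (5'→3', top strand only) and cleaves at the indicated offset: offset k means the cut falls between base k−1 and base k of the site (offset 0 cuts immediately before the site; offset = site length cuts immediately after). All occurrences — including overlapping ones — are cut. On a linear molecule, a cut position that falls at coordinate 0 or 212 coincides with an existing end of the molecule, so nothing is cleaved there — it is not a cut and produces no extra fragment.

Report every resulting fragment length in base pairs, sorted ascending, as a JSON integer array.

[3,4,5,6,6,6,7,7,7,8,8,8,8,8,10,10,11,11,11,11,16,17,24]

Scan for sites:
  SqiVI ACAACC/6: at [0, 40, 66, 81, 89, 102, 126, 137, 161, 168, 176, 182, 193] ⇒ [6, 46, 72, 87, 95, 108, 132, 143, 167, 174, 182, 188, 199]
  NpsII CATCACC/3: at [10, 18, 26, 48, 59, 73, 95, 148, 202] ⇒ [13, 21, 29, 51, 62, 76, 98, 151, 205]

All cut coordinates (distinct, sorted): [6, 13, 21, 29, 46, 51, 62, 72, 76, 87, 95, 98, 108, 132, 143, 151, 167, 174, 182, 188, 199, 205]

Fragments:
  [0,6): 6 bp
  [6,13): 7 bp
  [13,21): 8 bp
  [21,29): 8 bp
  [29,46): 17 bp
  [46,51): 5 bp
  [51,62): 11 bp
  [62,72): 10 bp
  [72,76): 4 bp
  [76,87): 11 bp
  [87,95): 8 bp
  [95,98): 3 bp
  [98,108): 10 bp
  [108,132): 24 bp
  [132,143): 11 bp
  [143,151): 8 bp
  [151,167): 16 bp
  [167,174): 7 bp
  [174,182): 8 bp
  [182,188): 6 bp
  [188,199): 11 bp
  [199,205): 6 bp
  [205,212): 7 bp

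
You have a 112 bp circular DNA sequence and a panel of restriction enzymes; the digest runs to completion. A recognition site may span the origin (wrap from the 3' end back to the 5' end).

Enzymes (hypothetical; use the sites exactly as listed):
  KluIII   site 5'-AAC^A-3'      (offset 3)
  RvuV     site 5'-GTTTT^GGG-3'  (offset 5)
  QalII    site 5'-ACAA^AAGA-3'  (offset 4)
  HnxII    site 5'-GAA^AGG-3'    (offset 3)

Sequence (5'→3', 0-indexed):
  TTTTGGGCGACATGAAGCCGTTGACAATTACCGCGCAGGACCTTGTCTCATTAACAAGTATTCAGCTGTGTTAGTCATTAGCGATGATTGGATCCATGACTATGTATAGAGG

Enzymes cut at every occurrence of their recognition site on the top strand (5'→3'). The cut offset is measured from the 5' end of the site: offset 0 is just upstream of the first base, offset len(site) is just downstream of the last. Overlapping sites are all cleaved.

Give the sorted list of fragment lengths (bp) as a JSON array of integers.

[51,61]

Per-enzyme occurrences:
  KluIII AACA/3: at [52] ⇒ [55]
  RvuV GTTTTGGG/5: at [111] ⇒ [4]
  QalII (ACAAAAGA, off=4): no sites
  HnxII (GAAAGG, off=3): no sites

All cut coordinates (distinct, sorted): [4, 55]

Fragment lengths:
  4→55: 51 bp
  55→4 (wrap): 112-55+4 = 61 bp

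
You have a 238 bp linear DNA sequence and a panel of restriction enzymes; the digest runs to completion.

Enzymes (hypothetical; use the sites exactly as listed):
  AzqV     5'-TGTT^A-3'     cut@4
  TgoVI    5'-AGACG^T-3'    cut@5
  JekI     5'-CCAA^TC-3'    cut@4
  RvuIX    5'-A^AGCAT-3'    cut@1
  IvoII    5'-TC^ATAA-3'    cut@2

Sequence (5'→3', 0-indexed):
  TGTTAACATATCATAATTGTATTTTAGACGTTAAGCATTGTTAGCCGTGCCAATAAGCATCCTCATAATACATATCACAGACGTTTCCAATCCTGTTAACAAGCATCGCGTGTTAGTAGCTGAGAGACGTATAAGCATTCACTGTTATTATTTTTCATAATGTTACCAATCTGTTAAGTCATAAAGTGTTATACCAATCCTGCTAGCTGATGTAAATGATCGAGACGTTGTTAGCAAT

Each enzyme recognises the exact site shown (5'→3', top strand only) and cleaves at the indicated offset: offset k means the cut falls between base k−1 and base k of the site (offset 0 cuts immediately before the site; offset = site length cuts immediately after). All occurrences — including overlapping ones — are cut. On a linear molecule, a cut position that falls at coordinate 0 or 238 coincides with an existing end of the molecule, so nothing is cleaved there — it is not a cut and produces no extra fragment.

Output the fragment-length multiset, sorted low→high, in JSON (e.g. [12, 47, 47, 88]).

Per-enzyme occurrences:
  AzqV TGTTA/4: at [0, 38, 93, 110, 142, 160, 171, 186, 228] ⇒ [4, 42, 97, 114, 146, 164, 175, 190, 232]
  TgoVI AGACGT/5: at [25, 78, 124, 222] ⇒ [30, 83, 129, 227]
  JekI CCAATC/4: at [86, 165, 193] ⇒ [90, 169, 197]
  RvuIX AAGCAT/1: at [32, 54, 100, 132] ⇒ [33, 55, 101, 133]
  IvoII TCATAA/2: at [10, 62, 154, 178] ⇒ [12, 64, 156, 180]

All cut coordinates (distinct, sorted): [4, 12, 30, 33, 42, 55, 64, 83, 90, 97, 101, 114, 129, 133, 146, 156, 164, 169, 175, 180, 190, 197, 227, 232]

Fragment lengths:
  [0,4): 4 bp
  [4,12): 8 bp
  [12,30): 18 bp
  [30,33): 3 bp
  [33,42): 9 bp
  [42,55): 13 bp
  [55,64): 9 bp
  [64,83): 19 bp
  [83,90): 7 bp
  [90,97): 7 bp
  [97,101): 4 bp
  [101,114): 13 bp
  [114,129): 15 bp
  [129,133): 4 bp
  [133,146): 13 bp
  [146,156): 10 bp
  [156,164): 8 bp
  [164,169): 5 bp
  [169,175): 6 bp
  [175,180): 5 bp
  [180,190): 10 bp
  [190,197): 7 bp
  [197,227): 30 bp
  [227,232): 5 bp
  [232,238): 6 bp

[3,4,4,4,5,5,5,6,6,7,7,7,8,8,9,9,10,10,13,13,13,15,18,19,30]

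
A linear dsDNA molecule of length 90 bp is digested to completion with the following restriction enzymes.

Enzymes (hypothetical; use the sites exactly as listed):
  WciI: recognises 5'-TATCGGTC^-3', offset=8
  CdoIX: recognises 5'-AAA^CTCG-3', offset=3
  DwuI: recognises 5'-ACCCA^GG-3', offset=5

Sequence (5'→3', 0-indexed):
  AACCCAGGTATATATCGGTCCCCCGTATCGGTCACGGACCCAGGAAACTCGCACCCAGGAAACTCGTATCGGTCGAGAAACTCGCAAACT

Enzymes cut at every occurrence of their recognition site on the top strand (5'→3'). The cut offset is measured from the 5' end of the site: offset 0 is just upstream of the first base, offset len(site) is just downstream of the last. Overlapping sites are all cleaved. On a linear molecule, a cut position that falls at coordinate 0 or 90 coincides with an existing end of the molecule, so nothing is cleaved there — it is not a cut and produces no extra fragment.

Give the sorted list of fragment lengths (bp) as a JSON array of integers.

Site scan:
  WciI TATCGGTC/8: at [12, 25, 66] ⇒ [20, 33, 74]
  CdoIX AAACTCG/3: at [44, 59, 77] ⇒ [47, 62, 80]
  DwuI ACCCAGG/5: at [1, 37, 52] ⇒ [6, 42, 57]

All cut coordinates (distinct, sorted): [6, 20, 33, 42, 47, 57, 62, 74, 80]

Fragment lengths:
  [0,6): 6 bp
  [6,20): 14 bp
  [20,33): 13 bp
  [33,42): 9 bp
  [42,47): 5 bp
  [47,57): 10 bp
  [57,62): 5 bp
  [62,74): 12 bp
  [74,80): 6 bp
  [80,90): 10 bp

[5,5,6,6,9,10,10,12,13,14]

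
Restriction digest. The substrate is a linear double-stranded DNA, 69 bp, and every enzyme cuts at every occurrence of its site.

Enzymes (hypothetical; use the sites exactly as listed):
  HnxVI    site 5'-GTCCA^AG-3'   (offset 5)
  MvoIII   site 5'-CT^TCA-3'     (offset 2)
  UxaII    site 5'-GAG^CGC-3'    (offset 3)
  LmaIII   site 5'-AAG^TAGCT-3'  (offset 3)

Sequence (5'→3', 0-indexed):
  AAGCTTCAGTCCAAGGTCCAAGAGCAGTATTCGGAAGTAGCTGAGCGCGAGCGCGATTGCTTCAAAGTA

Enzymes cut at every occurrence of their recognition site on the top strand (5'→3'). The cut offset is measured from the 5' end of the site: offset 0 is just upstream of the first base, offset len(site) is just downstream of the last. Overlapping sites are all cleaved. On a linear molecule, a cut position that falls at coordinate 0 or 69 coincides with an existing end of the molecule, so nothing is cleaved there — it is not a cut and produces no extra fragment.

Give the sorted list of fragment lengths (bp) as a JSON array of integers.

[5,6,7,8,8,8,10,17]

Site scan:
  HnxVI (GTCCAAG, off=5): starts [8, 15] → cuts [13, 20]
  MvoIII (CTTCA, off=2): starts [3, 59] → cuts [5, 61]
  UxaII (GAGCGC, off=3): starts [42, 48] → cuts [45, 51]
  LmaIII (AAGTAGCT, off=3): starts [34] → cuts [37]

Pooled cuts: [5, 13, 20, 37, 45, 51, 61]

Fragments:
  [0,5): 5 bp
  [5,13): 8 bp
  [13,20): 7 bp
  [20,37): 17 bp
  [37,45): 8 bp
  [45,51): 6 bp
  [51,61): 10 bp
  [61,69): 8 bp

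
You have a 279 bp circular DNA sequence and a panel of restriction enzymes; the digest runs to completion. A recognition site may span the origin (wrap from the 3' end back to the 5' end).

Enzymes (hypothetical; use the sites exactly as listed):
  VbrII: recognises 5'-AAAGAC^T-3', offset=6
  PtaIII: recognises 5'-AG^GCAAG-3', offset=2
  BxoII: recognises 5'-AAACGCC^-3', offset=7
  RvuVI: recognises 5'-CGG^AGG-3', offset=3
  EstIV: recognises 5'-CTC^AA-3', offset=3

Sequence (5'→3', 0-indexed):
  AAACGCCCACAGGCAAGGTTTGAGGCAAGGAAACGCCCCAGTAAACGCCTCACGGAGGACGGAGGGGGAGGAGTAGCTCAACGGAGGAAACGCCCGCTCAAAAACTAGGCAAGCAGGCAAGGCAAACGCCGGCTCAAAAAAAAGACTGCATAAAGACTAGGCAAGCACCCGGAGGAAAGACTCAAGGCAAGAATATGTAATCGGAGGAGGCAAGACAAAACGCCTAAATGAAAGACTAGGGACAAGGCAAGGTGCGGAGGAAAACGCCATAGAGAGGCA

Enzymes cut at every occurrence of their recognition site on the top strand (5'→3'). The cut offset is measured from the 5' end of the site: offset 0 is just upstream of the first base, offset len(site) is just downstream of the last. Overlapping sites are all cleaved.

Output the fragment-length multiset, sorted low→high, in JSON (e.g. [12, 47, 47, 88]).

[2,3,3,5,5,5,5,5,6,7,8,9,9,10,10,11,11,11,11,12,12,12,12,13,14,15,17,18,18]

Site scan:
  VbrII (AAAGACT, off=6): starts [140, 151, 175, 230] → cuts [146, 157, 181, 236]
  PtaIII (AGGCAAG, off=2): starts [10, 22, 106, 114, 158, 184, 207, 244] → cuts [12, 24, 108, 116, 160, 186, 209, 246]
  BxoII (AAACGCC, off=7): starts [0, 30, 42, 87, 123, 217, 261] → cuts [7, 37, 49, 94, 130, 224, 268]
  RvuVI (CGGAGG, off=3): starts [52, 59, 81, 169, 201, 254] → cuts [55, 62, 84, 172, 204, 257]
  EstIV (CTCAA, off=3): starts [76, 96, 132, 180] → cuts [79, 99, 135, 183]

Pooled cuts: [7, 12, 24, 37, 49, 55, 62, 79, 84, 94, 99, 108, 116, 130, 135, 146, 157, 160, 172, 181, 183, 186, 204, 209, 224, 236, 246, 257, 268]

Fragments:
  7→12: 5 bp
  12→24: 12 bp
  24→37: 13 bp
  37→49: 12 bp
  49→55: 6 bp
  55→62: 7 bp
  62→79: 17 bp
  79→84: 5 bp
  84→94: 10 bp
  94→99: 5 bp
  99→108: 9 bp
  108→116: 8 bp
  116→130: 14 bp
  130→135: 5 bp
  135→146: 11 bp
  146→157: 11 bp
  157→160: 3 bp
  160→172: 12 bp
  172→181: 9 bp
  181→183: 2 bp
  183→186: 3 bp
  186→204: 18 bp
  204→209: 5 bp
  209→224: 15 bp
  224→236: 12 bp
  236→246: 10 bp
  246→257: 11 bp
  257→268: 11 bp
  268→7 (wrap): 279-268+7 = 18 bp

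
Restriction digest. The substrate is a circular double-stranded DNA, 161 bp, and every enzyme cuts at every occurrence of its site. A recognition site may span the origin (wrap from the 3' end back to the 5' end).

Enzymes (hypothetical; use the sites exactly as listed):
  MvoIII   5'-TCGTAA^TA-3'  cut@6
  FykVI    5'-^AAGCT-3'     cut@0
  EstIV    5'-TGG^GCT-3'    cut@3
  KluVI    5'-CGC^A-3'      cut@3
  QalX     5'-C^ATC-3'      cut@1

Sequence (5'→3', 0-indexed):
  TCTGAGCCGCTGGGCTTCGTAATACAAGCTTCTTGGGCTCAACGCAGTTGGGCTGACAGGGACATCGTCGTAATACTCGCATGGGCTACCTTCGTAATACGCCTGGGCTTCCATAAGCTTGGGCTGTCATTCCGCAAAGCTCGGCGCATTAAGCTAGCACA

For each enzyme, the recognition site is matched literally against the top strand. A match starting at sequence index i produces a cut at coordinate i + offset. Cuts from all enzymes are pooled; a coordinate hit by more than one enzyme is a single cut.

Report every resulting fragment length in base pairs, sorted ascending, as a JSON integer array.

Site scan:
  MvoIII (TCGTAATA, off=6): starts [16, 67, 91] → cuts [22, 73, 97]
  FykVI (AAGCT, off=0): starts [25, 114, 136, 150] → cuts [25, 114, 136, 150]
  EstIV (TGGGCT, off=3): starts [10, 33, 48, 81, 103, 119] → cuts [13, 36, 51, 84, 106, 122]
  KluVI (CGCA, off=3): starts [42, 77, 132, 144] → cuts [45, 80, 135, 147]
  QalX (CATC, off=1): starts [62, 159] → cuts [63, 160]

All cut coordinates (distinct, sorted): [13, 22, 25, 36, 45, 51, 63, 73, 80, 84, 97, 106, 114, 122, 135, 136, 147, 150, 160]

Fragment lengths:
  13→22: 9 bp
  22→25: 3 bp
  25→36: 11 bp
  36→45: 9 bp
  45→51: 6 bp
  51→63: 12 bp
  63→73: 10 bp
  73→80: 7 bp
  80→84: 4 bp
  84→97: 13 bp
  97→106: 9 bp
  106→114: 8 bp
  114→122: 8 bp
  122→135: 13 bp
  135→136: 1 bp
  136→147: 11 bp
  147→150: 3 bp
  150→160: 10 bp
  160→13 (wrap): 161-160+13 = 14 bp

[1,3,3,4,6,7,8,8,9,9,9,10,10,11,11,12,13,13,14]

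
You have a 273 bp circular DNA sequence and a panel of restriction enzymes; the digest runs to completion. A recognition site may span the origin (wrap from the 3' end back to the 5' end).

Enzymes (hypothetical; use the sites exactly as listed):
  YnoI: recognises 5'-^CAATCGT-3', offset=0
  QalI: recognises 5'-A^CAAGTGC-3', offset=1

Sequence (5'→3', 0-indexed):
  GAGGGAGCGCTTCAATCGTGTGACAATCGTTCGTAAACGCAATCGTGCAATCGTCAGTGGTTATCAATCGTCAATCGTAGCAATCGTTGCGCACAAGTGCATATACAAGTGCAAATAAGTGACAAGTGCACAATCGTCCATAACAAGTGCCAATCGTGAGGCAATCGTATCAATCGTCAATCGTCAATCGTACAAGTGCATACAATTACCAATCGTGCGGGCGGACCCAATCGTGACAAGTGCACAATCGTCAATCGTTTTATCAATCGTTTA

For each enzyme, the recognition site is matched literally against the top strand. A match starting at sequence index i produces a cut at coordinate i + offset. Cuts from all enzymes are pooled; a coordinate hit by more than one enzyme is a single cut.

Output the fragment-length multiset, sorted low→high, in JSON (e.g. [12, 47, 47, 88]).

Site scan:
  YnoI CAATCGT/0: at [12, 23, 39, 47, 64, 71, 80, 130, 150, 161, 170, 177, 184, 209, 227, 244, 251, 263] ⇒ [12, 23, 39, 47, 64, 71, 80, 130, 150, 161, 170, 177, 184, 209, 227, 244, 251, 263]
  QalI ACAAGTGC/1: at [92, 104, 121, 142, 191, 235] ⇒ [93, 105, 122, 143, 192, 236]

All cut coordinates (distinct, sorted): [12, 23, 39, 47, 64, 71, 80, 93, 105, 122, 130, 143, 150, 161, 170, 177, 184, 192, 209, 227, 236, 244, 251, 263]

Fragments:
  12→23: 11 bp
  23→39: 16 bp
  39→47: 8 bp
  47→64: 17 bp
  64→71: 7 bp
  71→80: 9 bp
  80→93: 13 bp
  93→105: 12 bp
  105→122: 17 bp
  122→130: 8 bp
  130→143: 13 bp
  143→150: 7 bp
  150→161: 11 bp
  161→170: 9 bp
  170→177: 7 bp
  177→184: 7 bp
  184→192: 8 bp
  192→209: 17 bp
  209→227: 18 bp
  227→236: 9 bp
  236→244: 8 bp
  244→251: 7 bp
  251→263: 12 bp
  263→12 (wrap): 273-263+12 = 22 bp

[7,7,7,7,7,8,8,8,8,9,9,9,11,11,12,12,13,13,16,17,17,17,18,22]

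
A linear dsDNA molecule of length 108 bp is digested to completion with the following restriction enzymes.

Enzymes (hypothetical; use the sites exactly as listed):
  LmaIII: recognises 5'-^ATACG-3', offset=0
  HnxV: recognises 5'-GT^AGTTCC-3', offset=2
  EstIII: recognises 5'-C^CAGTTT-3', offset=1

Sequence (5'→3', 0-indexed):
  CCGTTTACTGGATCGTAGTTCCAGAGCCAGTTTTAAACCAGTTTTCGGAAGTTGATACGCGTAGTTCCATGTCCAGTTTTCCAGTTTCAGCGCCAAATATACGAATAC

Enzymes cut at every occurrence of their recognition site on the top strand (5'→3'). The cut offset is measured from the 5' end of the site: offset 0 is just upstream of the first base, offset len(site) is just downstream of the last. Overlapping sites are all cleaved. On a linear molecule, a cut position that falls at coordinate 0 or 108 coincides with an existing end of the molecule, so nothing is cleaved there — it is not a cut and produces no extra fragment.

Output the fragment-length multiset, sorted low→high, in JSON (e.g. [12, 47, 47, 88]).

[8,8,10,11,11,11,16,16,17]

Scan for sites:
  LmaIII ATACG/0: at [54, 98] ⇒ [54, 98]
  HnxV GTAGTTCC/2: at [14, 60] ⇒ [16, 62]
  EstIII CCAGTTT/1: at [26, 37, 72, 80] ⇒ [27, 38, 73, 81]

Pooled cuts: [16, 27, 38, 54, 62, 73, 81, 98]

Fragments:
  [0,16): 16 bp
  [16,27): 11 bp
  [27,38): 11 bp
  [38,54): 16 bp
  [54,62): 8 bp
  [62,73): 11 bp
  [73,81): 8 bp
  [81,98): 17 bp
  [98,108): 10 bp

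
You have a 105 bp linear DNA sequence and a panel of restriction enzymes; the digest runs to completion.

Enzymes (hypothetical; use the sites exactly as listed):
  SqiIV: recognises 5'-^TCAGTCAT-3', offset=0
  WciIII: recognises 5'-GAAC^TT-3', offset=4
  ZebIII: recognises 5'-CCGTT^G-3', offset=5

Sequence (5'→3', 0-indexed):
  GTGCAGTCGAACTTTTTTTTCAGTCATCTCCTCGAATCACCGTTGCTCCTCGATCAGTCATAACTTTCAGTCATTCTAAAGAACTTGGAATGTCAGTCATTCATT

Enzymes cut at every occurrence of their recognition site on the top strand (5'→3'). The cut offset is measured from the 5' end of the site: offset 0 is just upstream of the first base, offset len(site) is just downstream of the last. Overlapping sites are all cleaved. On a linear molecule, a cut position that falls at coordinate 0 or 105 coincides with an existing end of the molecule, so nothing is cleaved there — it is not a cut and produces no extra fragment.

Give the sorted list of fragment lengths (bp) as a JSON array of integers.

[7,8,9,12,13,13,18,25]

Per-enzyme occurrences:
  SqiIV (TCAGTCAT, off=0): starts [19, 53, 66, 92] → cuts [19, 53, 66, 92]
  WciIII (GAACTT, off=4): starts [8, 80] → cuts [12, 84]
  ZebIII (CCGTTG, off=5): starts [39] → cuts [44]

Pooled cuts: [12, 19, 44, 53, 66, 84, 92]

Fragments:
  [0,12): 12 bp
  [12,19): 7 bp
  [19,44): 25 bp
  [44,53): 9 bp
  [53,66): 13 bp
  [66,84): 18 bp
  [84,92): 8 bp
  [92,105): 13 bp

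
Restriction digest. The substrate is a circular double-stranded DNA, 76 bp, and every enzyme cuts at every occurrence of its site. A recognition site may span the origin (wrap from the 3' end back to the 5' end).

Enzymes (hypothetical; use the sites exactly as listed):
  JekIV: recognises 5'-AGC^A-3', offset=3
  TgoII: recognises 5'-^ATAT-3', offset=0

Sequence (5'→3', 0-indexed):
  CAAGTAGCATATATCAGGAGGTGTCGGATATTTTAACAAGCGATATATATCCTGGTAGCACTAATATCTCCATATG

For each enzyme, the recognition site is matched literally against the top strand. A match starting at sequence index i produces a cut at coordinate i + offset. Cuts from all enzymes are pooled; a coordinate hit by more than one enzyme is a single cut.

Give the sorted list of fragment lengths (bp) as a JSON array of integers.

[2,2,2,4,8,13,13,15,17]

Scan for sites:
  JekIV (AGCA, off=3): starts [5, 56] → cuts [8, 59]
  TgoII (ATAT, off=0): starts [8, 10, 27, 42, 44, 46, 63, 71] → cuts [8, 10, 27, 42, 44, 46, 63, 71]

Pooled cuts: [8, 10, 27, 42, 44, 46, 59, 63, 71]

Fragment lengths:
  8→10: 2 bp
  10→27: 17 bp
  27→42: 15 bp
  42→44: 2 bp
  44→46: 2 bp
  46→59: 13 bp
  59→63: 4 bp
  63→71: 8 bp
  71→8 (wrap): 76-71+8 = 13 bp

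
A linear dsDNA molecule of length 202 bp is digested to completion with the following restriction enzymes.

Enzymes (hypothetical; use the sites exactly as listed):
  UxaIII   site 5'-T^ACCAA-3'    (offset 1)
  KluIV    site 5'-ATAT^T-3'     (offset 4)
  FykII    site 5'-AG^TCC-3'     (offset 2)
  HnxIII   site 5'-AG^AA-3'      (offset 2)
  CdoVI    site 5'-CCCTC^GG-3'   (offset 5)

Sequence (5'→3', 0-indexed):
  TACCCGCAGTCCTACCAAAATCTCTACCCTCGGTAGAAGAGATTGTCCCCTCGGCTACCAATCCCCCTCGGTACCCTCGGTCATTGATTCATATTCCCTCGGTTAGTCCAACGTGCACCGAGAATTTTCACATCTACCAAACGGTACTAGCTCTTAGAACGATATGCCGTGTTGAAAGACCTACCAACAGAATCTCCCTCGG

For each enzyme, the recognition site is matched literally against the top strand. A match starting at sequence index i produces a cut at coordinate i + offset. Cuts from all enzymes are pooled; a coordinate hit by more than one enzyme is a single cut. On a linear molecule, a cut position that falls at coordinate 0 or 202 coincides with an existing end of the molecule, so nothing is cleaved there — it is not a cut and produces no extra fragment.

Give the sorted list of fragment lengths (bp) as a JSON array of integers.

Per-enzyme occurrences:
  UxaIII (TACCAA, off=1): starts [12, 55, 134, 181] → cuts [13, 56, 135, 182]
  KluIV (ATATT, off=4): starts [90] → cuts [94]
  FykII (AGTCC, off=2): starts [7, 104] → cuts [9, 106]
  HnxIII (AGAA, off=2): starts [34, 120, 155, 188] → cuts [36, 122, 157, 190]
  CdoVI (CCCTCGG, off=5): starts [26, 47, 64, 73, 95, 195] → cuts [31, 52, 69, 78, 100, 200]

Pooled cuts: [9, 13, 31, 36, 52, 56, 69, 78, 94, 100, 106, 122, 135, 157, 182, 190, 200]

Fragment lengths:
  [0,9): 9 bp
  [9,13): 4 bp
  [13,31): 18 bp
  [31,36): 5 bp
  [36,52): 16 bp
  [52,56): 4 bp
  [56,69): 13 bp
  [69,78): 9 bp
  [78,94): 16 bp
  [94,100): 6 bp
  [100,106): 6 bp
  [106,122): 16 bp
  [122,135): 13 bp
  [135,157): 22 bp
  [157,182): 25 bp
  [182,190): 8 bp
  [190,200): 10 bp
  [200,202): 2 bp

[2,4,4,5,6,6,8,9,9,10,13,13,16,16,16,18,22,25]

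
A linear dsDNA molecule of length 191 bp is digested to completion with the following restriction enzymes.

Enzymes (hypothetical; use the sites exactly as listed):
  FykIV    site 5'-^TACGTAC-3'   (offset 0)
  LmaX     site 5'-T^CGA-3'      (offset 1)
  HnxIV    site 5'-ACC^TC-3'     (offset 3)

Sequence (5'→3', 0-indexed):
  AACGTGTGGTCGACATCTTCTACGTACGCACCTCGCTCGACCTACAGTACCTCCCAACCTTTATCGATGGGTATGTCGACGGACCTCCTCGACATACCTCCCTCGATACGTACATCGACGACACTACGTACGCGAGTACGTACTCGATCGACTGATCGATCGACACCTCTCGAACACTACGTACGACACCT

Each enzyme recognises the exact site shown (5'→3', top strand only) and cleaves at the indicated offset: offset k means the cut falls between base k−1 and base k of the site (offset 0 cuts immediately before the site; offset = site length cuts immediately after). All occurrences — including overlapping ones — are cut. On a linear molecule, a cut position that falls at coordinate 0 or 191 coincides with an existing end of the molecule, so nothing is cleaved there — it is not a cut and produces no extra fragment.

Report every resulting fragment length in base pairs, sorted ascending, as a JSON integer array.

[3,3,4,4,4,5,5,7,7,8,8,9,9,9,9,10,10,12,12,12,13,14,14]

Site scan:
  FykIV (TACGTAC, off=0): starts [20, 106, 124, 136, 177] → cuts [20, 106, 124, 136, 177]
  LmaX (TCGA, off=1): starts [9, 36, 63, 75, 88, 102, 114, 143, 147, 155, 159, 169] → cuts [10, 37, 64, 76, 89, 103, 115, 144, 148, 156, 160, 170]
  HnxIV (ACCTC, off=3): starts [29, 48, 82, 95, 164] → cuts [32, 51, 85, 98, 167]

All cut coordinates (distinct, sorted): [10, 20, 32, 37, 51, 64, 76, 85, 89, 98, 103, 106, 115, 124, 136, 144, 148, 156, 160, 167, 170, 177]

Fragments:
  [0,10): 10 bp
  [10,20): 10 bp
  [20,32): 12 bp
  [32,37): 5 bp
  [37,51): 14 bp
  [51,64): 13 bp
  [64,76): 12 bp
  [76,85): 9 bp
  [85,89): 4 bp
  [89,98): 9 bp
  [98,103): 5 bp
  [103,106): 3 bp
  [106,115): 9 bp
  [115,124): 9 bp
  [124,136): 12 bp
  [136,144): 8 bp
  [144,148): 4 bp
  [148,156): 8 bp
  [156,160): 4 bp
  [160,167): 7 bp
  [167,170): 3 bp
  [170,177): 7 bp
  [177,191): 14 bp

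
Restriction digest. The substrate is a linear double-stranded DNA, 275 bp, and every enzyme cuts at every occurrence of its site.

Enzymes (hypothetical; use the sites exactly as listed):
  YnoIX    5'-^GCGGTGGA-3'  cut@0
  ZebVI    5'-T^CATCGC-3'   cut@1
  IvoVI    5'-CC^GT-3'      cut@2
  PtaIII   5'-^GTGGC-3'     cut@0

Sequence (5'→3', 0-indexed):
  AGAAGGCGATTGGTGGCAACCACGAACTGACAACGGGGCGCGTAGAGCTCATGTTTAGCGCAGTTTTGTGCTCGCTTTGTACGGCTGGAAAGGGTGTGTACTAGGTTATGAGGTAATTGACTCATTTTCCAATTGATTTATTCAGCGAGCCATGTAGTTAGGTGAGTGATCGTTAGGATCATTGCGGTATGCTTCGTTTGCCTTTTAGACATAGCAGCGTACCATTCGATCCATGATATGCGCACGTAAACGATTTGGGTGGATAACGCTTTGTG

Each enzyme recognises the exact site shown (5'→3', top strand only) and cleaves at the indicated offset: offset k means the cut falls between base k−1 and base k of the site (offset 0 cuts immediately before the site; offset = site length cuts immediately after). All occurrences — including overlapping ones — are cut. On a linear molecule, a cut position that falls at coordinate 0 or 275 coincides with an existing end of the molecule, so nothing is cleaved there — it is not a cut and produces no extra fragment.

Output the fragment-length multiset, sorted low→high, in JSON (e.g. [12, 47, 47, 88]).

Site scan:
  YnoIX (GCGGTGGA, off=0): no sites
  ZebVI (TCATCGC, off=1): no sites
  IvoVI (CCGT, off=2): no sites
  PtaIII (GTGGC, off=0): starts [12] → cuts [12]

Pooled cuts: [12]

Fragment lengths:
  [0,12): 12 bp
  [12,275): 263 bp

[12,263]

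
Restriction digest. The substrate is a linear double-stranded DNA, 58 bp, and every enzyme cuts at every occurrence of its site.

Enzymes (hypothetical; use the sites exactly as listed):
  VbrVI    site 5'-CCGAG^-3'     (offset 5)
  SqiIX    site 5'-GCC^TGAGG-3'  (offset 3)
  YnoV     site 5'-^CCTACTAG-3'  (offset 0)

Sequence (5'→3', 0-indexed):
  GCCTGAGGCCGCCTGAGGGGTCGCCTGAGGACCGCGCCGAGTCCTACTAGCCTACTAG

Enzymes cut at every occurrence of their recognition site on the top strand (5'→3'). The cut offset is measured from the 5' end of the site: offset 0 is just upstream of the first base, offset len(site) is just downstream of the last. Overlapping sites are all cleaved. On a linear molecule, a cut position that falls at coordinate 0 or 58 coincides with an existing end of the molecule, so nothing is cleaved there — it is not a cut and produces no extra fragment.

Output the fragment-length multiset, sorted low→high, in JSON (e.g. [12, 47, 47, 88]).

Per-enzyme occurrences:
  VbrVI (CCGAG, off=5): starts [36] → cuts [41]
  SqiIX (GCCTGAGG, off=3): starts [0, 10, 22] → cuts [3, 13, 25]
  YnoV (CCTACTAG, off=0): starts [42, 50] → cuts [42, 50]

Pooled cuts: [3, 13, 25, 41, 42, 50]

Fragments:
  [0,3): 3 bp
  [3,13): 10 bp
  [13,25): 12 bp
  [25,41): 16 bp
  [41,42): 1 bp
  [42,50): 8 bp
  [50,58): 8 bp

[1,3,8,8,10,12,16]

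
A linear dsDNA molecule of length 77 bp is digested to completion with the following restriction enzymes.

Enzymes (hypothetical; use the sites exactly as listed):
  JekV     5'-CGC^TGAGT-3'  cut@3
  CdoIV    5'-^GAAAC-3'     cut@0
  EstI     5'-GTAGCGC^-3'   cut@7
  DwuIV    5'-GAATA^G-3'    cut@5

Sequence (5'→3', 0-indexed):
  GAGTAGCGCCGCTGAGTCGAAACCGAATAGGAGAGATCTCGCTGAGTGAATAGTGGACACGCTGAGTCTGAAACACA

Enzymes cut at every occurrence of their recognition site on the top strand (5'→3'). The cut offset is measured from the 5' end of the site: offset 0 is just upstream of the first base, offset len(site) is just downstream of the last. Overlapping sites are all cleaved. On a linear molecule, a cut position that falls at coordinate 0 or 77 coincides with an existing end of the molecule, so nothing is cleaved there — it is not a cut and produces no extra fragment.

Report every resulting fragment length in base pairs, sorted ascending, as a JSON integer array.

[3,6,7,8,9,10,10,11,13]

Scan for sites:
  JekV CGCTGAGT/3: at [9, 39, 59] ⇒ [12, 42, 62]
  CdoIV GAAAC/0: at [18, 69] ⇒ [18, 69]
  EstI GTAGCGC/7: at [2] ⇒ [9]
  DwuIV GAATAG/5: at [24, 47] ⇒ [29, 52]

All cut coordinates (distinct, sorted): [9, 12, 18, 29, 42, 52, 62, 69]

Fragment lengths:
  [0,9): 9 bp
  [9,12): 3 bp
  [12,18): 6 bp
  [18,29): 11 bp
  [29,42): 13 bp
  [42,52): 10 bp
  [52,62): 10 bp
  [62,69): 7 bp
  [69,77): 8 bp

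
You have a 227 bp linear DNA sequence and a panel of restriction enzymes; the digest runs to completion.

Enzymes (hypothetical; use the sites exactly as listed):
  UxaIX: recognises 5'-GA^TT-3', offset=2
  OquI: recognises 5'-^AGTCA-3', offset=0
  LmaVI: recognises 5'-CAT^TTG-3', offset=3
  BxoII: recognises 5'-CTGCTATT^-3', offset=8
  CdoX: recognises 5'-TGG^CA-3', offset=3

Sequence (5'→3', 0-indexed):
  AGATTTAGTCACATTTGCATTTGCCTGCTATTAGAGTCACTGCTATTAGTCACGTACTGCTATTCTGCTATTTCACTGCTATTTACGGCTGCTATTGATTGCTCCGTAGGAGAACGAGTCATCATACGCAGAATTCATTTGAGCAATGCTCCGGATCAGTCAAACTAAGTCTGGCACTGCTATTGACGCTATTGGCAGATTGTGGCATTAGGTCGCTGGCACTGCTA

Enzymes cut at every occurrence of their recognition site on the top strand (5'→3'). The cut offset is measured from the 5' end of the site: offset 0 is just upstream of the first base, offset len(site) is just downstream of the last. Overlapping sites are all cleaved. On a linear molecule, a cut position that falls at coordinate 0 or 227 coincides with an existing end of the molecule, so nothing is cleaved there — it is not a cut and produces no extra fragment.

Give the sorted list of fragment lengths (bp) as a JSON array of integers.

Scan for sites:
  UxaIX GATT/2: at [1, 96, 197] ⇒ [3, 98, 199]
  OquI AGTCA/0: at [6, 34, 47, 116, 157] ⇒ [6, 34, 47, 116, 157]
  LmaVI CATTTG/3: at [11, 17, 135] ⇒ [14, 20, 138]
  BxoII CTGCTATT/8: at [24, 39, 56, 64, 75, 88, 176] ⇒ [32, 47, 64, 72, 83, 96, 184]
  CdoX TGGCA/3: at [171, 192, 202, 216] ⇒ [174, 195, 205, 219]

Pooled cuts: [3, 6, 14, 20, 32, 34, 47, 64, 72, 83, 96, 98, 116, 138, 157, 174, 184, 195, 199, 205, 219]

Fragments:
  [0,3): 3 bp
  [3,6): 3 bp
  [6,14): 8 bp
  [14,20): 6 bp
  [20,32): 12 bp
  [32,34): 2 bp
  [34,47): 13 bp
  [47,64): 17 bp
  [64,72): 8 bp
  [72,83): 11 bp
  [83,96): 13 bp
  [96,98): 2 bp
  [98,116): 18 bp
  [116,138): 22 bp
  [138,157): 19 bp
  [157,174): 17 bp
  [174,184): 10 bp
  [184,195): 11 bp
  [195,199): 4 bp
  [199,205): 6 bp
  [205,219): 14 bp
  [219,227): 8 bp

[2,2,3,3,4,6,6,8,8,8,10,11,11,12,13,13,14,17,17,18,19,22]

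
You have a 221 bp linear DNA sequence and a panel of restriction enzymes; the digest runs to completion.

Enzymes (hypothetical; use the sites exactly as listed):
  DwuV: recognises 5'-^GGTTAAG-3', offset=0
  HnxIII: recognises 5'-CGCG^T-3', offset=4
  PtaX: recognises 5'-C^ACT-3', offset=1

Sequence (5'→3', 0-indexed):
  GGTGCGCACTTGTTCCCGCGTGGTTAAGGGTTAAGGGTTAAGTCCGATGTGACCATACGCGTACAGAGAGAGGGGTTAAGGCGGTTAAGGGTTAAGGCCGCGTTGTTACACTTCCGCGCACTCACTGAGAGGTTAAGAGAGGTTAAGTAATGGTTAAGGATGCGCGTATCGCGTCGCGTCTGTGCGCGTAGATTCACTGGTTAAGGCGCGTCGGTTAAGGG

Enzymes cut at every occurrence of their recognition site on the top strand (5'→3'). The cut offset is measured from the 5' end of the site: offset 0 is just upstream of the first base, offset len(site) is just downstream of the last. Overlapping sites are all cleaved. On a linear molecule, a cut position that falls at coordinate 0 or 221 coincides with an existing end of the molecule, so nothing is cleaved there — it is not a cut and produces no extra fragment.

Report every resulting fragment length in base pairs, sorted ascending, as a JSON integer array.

Per-enzyme occurrences:
  DwuV (GGTTAAG, off=0): starts [21, 28, 35, 73, 82, 89, 130, 140, 151, 198, 212] → cuts [21, 28, 35, 73, 82, 89, 130, 140, 151, 198, 212]
  HnxIII (CGCGT, off=4): starts [16, 57, 98, 162, 169, 174, 184, 206] → cuts [20, 61, 102, 166, 173, 178, 188, 210]
  PtaX (CACT, off=1): starts [6, 108, 118, 122, 194] → cuts [7, 109, 119, 123, 195]

All cut coordinates (distinct, sorted): [7, 20, 21, 28, 35, 61, 73, 82, 89, 102, 109, 119, 123, 130, 140, 151, 166, 173, 178, 188, 195, 198, 210, 212]

Fragments:
  [0,7): 7 bp
  [7,20): 13 bp
  [20,21): 1 bp
  [21,28): 7 bp
  [28,35): 7 bp
  [35,61): 26 bp
  [61,73): 12 bp
  [73,82): 9 bp
  [82,89): 7 bp
  [89,102): 13 bp
  [102,109): 7 bp
  [109,119): 10 bp
  [119,123): 4 bp
  [123,130): 7 bp
  [130,140): 10 bp
  [140,151): 11 bp
  [151,166): 15 bp
  [166,173): 7 bp
  [173,178): 5 bp
  [178,188): 10 bp
  [188,195): 7 bp
  [195,198): 3 bp
  [198,210): 12 bp
  [210,212): 2 bp
  [212,221): 9 bp

[1,2,3,4,5,7,7,7,7,7,7,7,7,9,9,10,10,10,11,12,12,13,13,15,26]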